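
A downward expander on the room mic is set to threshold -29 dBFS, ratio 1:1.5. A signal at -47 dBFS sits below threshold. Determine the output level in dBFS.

-56 dBFS

Below threshold, a 1:1.5 expander applies gain = (1.5−1)×(T − x) of attenuation.
(1.5−1) × 18 = 9 dB, so output = -47 − 9 = -56 dBFS.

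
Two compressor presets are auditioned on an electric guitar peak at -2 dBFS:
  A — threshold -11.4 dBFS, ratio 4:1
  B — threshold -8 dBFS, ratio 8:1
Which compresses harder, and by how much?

A: GR = 9.4 − 9.4/4 = 7.05 dB.
B: GR = 6 − 6/8 = 5.25 dB.
A applies 1.8 dB more gain reduction.

A, by 1.8 dB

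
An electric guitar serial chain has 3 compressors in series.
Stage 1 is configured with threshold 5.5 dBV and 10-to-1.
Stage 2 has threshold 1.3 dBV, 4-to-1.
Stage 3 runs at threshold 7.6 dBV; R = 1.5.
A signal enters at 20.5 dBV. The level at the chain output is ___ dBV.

2.725 dBV

Stage 1: 20.5 dBV is 15 dB over 5.5 dBV; at 10:1 that becomes 1.5 dB over, giving 7 dBV.
Stage 2: 7 dBV is 5.7 dB over 1.3 dBV; at 4:1 that becomes 1.425 dB over, giving 2.725 dBV.
Stage 3: below threshold (2.725 ≤ 7.6); passes unchanged; output 2.725 dBV.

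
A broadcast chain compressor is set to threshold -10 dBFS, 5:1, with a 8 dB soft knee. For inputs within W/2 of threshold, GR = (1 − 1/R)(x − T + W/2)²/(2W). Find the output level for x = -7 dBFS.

x − T + W/2 = -7 − (-10) + 4 = 7.
GR = (1 − 1/5) × 7² / 16 = 0.8 × 49 / 16 = 2.45 dB.
Output = -7 − 2.45 = -9.45 dBFS.

-9.45 dBFS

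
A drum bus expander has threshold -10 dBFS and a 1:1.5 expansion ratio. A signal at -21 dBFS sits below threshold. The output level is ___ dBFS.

Undershoot = (-10) − (-21) = 11 dB.
At 1:1.5, that expands to 16.5 dB under threshold.
Output = -10 − 16.5 = -26.5 dBFS.

-26.5 dBFS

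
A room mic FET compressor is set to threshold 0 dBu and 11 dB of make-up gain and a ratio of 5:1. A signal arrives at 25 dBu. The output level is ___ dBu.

Overshoot: 25 − 0 = 25 dB.
5:1 compression reduces that to 25/5 = 5 dB over.
So the level is 0 + 5 = 5 dBu; make-up adds 11 dB, giving 16 dBu.

16 dBu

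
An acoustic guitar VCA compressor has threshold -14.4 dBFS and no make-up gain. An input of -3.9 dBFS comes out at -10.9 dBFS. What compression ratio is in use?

3:1

Input overshoot = -3.9 − (-14.4) = 10.5 dB; output overshoot = -10.9 − (-14.4) = 3.5 dB.
Ratio = 10.5 / 3.5 = 3.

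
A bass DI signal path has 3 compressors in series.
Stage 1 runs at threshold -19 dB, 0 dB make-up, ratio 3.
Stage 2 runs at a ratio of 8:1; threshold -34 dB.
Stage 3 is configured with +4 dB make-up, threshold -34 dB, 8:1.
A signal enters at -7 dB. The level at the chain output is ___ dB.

Stage 1: 12 dB above -19 dB, reduced 3:1 to 4 dB above → -15 dB.
Stage 2: overshoot 19 dB → 19/8 = 2.375 dB → -31.625 dB.
Stage 3: 2.375 dB above -34 dB, reduced 8:1 to 0.296875 dB above → -33.703125 dB; +4 dB make-up → -29.703125 dB.

-29.703125 dB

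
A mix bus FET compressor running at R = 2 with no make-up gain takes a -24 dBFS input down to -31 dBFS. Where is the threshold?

Let T be the threshold. Output overshoot = (input overshoot)/R, so -31 − T = (-24 − T)/2.
2·(-31 − T) = -24 − T → 1·T = -62 − (-24) = -38.
T = -38/1 = -38 dBFS.

-38 dBFS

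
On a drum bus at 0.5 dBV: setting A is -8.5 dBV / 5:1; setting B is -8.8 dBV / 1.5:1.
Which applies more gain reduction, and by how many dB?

A, by 4.1 dB

A: overshoot 9 dB → output overshoot 1.8 dB → GR 7.2 dB.
B: overshoot 9.3 dB → output overshoot 6.2 dB → GR 3.1 dB.
A reduces 4.1 dB more.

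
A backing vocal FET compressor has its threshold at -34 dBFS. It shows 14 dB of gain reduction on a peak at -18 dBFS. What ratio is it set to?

8:1

Input overshoot = -18 − (-34) = 16 dB.
Output overshoot = 16 − 14 = 2 dB.
Ratio = input overshoot / output overshoot = 16 / 2 = 8.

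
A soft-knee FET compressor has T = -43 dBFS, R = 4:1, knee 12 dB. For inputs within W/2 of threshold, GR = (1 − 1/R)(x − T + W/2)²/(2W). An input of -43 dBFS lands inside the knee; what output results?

x − T + W/2 = -43 − (-43) + 6 = 6.
GR = (1 − 1/4) × 6² / 24 = 0.75 × 36 / 24 = 1.125 dB.
Output = -43 − 1.125 = -44.125 dBFS.

-44.125 dBFS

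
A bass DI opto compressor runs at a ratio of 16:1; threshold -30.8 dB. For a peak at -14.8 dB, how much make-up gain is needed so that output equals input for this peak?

The peak compresses to -30.8 + 16/16 = -29.8 dB.
To reach -14.8 dB requires -14.8 − (-29.8) = 15 dB of make-up.

15 dB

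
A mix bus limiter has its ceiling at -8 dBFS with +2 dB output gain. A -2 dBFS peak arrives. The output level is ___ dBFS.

The limiter clamps the peak to its -8 dBFS ceiling.
Output gain then adds 2 dB: -8 + 2 = -6 dBFS.

-6 dBFS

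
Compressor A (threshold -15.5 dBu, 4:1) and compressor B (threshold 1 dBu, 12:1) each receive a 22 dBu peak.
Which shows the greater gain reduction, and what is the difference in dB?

A, by 8.875 dB

A: GR = 37.5 − 37.5/4 = 28.125 dB.
B: GR = 21 − 21/12 = 19.25 dB.
Difference: 8.875 dB in favour of A.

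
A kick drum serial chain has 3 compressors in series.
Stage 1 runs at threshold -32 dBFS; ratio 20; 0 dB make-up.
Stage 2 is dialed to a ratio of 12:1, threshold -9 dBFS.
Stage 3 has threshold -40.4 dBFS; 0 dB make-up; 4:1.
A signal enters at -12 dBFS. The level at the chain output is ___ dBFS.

-38.05 dBFS

Stage 1: -12 dBFS is 20 dB over -32 dBFS; at 20:1 that becomes 1 dB over, giving -31 dBFS.
Stage 2: -31 dBFS ≤ -9 dBFS, so stage 2 doesn't engage; output -31 dBFS.
Stage 3: overshoot 9.4 dB → 9.4/4 = 2.35 dB → -38.05 dBFS.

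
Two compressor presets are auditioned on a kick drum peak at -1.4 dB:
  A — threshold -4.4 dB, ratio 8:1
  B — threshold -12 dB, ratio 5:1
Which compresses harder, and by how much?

B, by 5.855 dB

A: 3 dB over, compressed to 0.375 dB over, so 2.625 dB of GR.
B: 10.6 dB over, compressed to 2.12 dB over, so 8.48 dB of GR.
Difference: 5.855 dB in favour of B.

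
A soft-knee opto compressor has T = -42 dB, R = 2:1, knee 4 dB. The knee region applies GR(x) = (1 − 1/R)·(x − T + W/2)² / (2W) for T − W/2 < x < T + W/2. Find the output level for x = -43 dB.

x − T + W/2 = -43 − (-42) + 2 = 1.
GR = (1 − 1/2) × 1² / 8 = 0.5 × 1 / 8 = 0.0625 dB.
Output = -43 − 0.0625 = -43.0625 dB.

-43.0625 dB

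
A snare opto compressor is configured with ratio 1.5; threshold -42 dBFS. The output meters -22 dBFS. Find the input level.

-12 dBFS

That's 20 dB above the -42 dBFS threshold.
Input overshoot = R × output overshoot = 30 dB → input = -42 + 30 = -12 dBFS.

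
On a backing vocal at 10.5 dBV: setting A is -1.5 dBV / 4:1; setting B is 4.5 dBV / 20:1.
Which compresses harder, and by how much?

A: GR = 12 − 12/4 = 9 dB.
B: GR = 6 − 6/20 = 5.7 dB.
A reduces 3.3 dB more.

A, by 3.3 dB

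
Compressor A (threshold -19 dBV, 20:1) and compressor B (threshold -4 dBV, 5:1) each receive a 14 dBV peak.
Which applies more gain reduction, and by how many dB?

A, by 16.95 dB

A: overshoot 33 dB → output overshoot 1.65 dB → GR 31.35 dB.
B: overshoot 18 dB → output overshoot 3.6 dB → GR 14.4 dB.
A reduces 16.95 dB more.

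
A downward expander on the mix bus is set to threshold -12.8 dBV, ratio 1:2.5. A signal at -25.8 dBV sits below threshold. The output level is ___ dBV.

-45.3 dBV

The input is 13 dB below the -12.8 dBV threshold.
A 1:2.5 expander multiplies undershoot by 2.5: 13 × 2.5 = 32.5 dB below threshold.
Output = -12.8 − 32.5 = -45.3 dBV.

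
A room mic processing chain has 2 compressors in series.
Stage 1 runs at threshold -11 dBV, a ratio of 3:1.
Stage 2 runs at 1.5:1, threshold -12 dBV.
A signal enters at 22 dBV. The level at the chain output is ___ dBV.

-4 dBV

Stage 1: 33 dB above -11 dBV, reduced 3:1 to 11 dB above → 0 dBV.
Stage 2: overshoot 12 dB → 12/1.5 = 8 dB → -4 dBV.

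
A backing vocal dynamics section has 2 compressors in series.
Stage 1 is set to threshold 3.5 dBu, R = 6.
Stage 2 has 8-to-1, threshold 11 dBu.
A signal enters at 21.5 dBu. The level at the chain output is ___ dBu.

6.5 dBu

Stage 1: 18 dB above 3.5 dBu, reduced 6:1 to 3 dB above → 6.5 dBu.
Stage 2: below threshold (6.5 ≤ 11); passes unchanged; output 6.5 dBu.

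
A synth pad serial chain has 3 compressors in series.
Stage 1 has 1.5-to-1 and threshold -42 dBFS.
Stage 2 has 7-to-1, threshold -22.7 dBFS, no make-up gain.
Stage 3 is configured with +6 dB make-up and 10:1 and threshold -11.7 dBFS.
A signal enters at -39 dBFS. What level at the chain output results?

Stage 1: -39 dBFS is 3 dB over -42 dBFS; at 1.5:1 that becomes 2 dB over, giving -40 dBFS.
Stage 2: -40 dBFS is at or below the -22.7 dBFS threshold — no compression; output -40 dBFS.
Stage 3: -40 dBFS is at or below the -11.7 dBFS threshold — no compression; make-up brings it to -34 dBFS.

-34 dBFS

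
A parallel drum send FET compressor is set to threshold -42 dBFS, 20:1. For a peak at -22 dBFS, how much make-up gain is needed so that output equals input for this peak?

19 dB

The peak compresses to -42 + 20/20 = -41 dBFS.
To reach -22 dBFS requires -22 − (-41) = 19 dB of make-up.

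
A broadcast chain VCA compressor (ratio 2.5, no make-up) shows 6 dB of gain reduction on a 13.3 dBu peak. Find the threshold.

3.3 dBu

Gain reduction = 13.3 − 7.3 = 6 dB; output overshoot = GR / (R − 1) = 6 / 1.5 = 4 dB.
Threshold = output − output overshoot = 7.3 − 4 = 3.3 dBu.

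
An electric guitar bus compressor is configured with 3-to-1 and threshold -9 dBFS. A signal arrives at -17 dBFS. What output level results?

-17 dBFS

-17 dBFS is 8 dB below the -9 dBFS threshold, so no gain reduction is applied.
Output = input = -17 dBFS.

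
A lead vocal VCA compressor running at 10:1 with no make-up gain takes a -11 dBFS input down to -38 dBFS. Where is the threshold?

Gain reduction = -11 − (-38) = 27 dB; output overshoot = GR / (R − 1) = 27 / 9 = 3 dB.
Threshold = output − output overshoot = -38 − 3 = -41 dBFS.

-41 dBFS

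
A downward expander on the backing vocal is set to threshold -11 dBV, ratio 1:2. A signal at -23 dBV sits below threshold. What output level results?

-35 dBV

The input is 12 dB below the -11 dBV threshold.
A 1:2 expander multiplies undershoot by 2: 12 × 2 = 24 dB below threshold.
Output = -11 − 24 = -35 dBV.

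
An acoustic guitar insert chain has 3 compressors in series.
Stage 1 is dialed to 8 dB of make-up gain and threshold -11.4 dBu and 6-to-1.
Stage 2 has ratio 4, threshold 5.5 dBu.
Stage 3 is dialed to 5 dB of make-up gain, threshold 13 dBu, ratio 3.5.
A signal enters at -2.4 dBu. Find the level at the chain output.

3.1 dBu

Stage 1: 9 dB above -11.4 dBu, reduced 6:1 to 1.5 dB above → -9.9 dBu; +8 dB make-up → -1.9 dBu.
Stage 2: below threshold (-1.9 ≤ 5.5); passes unchanged; output -1.9 dBu.
Stage 3: -1.9 dBu is at or below the 13 dBu threshold — no compression; make-up brings it to 3.1 dBu.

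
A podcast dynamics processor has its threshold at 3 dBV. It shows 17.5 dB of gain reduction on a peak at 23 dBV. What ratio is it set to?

Input overshoot = 23 − 3 = 20 dB.
Output overshoot = 20 − 17.5 = 2.5 dB.
Ratio = input overshoot / output overshoot = 20 / 2.5 = 8.

8:1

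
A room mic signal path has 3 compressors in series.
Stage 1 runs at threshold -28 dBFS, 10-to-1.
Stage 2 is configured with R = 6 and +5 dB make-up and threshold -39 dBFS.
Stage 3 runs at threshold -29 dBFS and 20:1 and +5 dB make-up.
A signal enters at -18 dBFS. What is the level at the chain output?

Stage 1: -18 dBFS is 10 dB over -28 dBFS; at 10:1 that becomes 1 dB over, giving -27 dBFS.
Stage 2: 12 dB above -39 dBFS, reduced 6:1 to 2 dB above → -37 dBFS; +5 dB make-up → -32 dBFS.
Stage 3: -32 dBFS ≤ -29 dBFS, so stage 3 doesn't engage; make-up brings it to -27 dBFS.

-27 dBFS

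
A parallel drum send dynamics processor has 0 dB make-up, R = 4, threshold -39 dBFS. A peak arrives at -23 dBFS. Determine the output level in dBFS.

The input is 16 dB above the -39 dBFS threshold.
4:1 compression reduces that to 16/4 = 4 dB over.
So the level is -39 + 4 = -35 dBFS.

-35 dBFS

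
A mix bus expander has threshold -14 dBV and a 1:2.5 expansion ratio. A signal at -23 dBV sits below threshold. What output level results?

Undershoot = (-14) − (-23) = 9 dB.
At 1:2.5, that expands to 22.5 dB under threshold.
Output = -14 − 22.5 = -36.5 dBV.

-36.5 dBV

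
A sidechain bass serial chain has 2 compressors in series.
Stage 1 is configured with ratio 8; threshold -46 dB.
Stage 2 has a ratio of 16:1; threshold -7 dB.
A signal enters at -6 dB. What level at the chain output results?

Stage 1: -6 dB is 40 dB over -46 dB; at 8:1 that becomes 5 dB over, giving -41 dB.
Stage 2: -41 dB is at or below the -7 dB threshold — no compression; output -41 dB.

-41 dB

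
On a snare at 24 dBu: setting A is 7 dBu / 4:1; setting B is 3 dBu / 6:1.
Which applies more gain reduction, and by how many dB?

A: 17 dB over, compressed to 4.25 dB over, so 12.75 dB of GR.
B: 21 dB over, compressed to 3.5 dB over, so 17.5 dB of GR.
B applies 4.75 dB more gain reduction.

B, by 4.75 dB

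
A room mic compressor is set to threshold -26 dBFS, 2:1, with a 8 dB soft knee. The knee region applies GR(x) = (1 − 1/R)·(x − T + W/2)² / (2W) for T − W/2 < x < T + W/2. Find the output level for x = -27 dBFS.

x − T + W/2 = -27 − (-26) + 4 = 3.
GR = (1 − 1/2) × 3² / 16 = 0.5 × 9 / 16 = 0.28125 dB.
Output = -27 − 0.28125 = -27.28125 dBFS.

-27.28125 dBFS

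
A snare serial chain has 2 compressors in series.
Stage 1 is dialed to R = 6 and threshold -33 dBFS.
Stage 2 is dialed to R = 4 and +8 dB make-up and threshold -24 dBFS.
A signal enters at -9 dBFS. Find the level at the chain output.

-21 dBFS

Stage 1: -9 dBFS is 24 dB over -33 dBFS; at 6:1 that becomes 4 dB over, giving -29 dBFS.
Stage 2: -29 dBFS ≤ -24 dBFS, so stage 2 doesn't engage; make-up brings it to -21 dBFS.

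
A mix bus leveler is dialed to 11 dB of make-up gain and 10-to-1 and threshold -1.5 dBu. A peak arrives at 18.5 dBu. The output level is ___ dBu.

11.5 dBu

The input is 20 dB above the -1.5 dBu threshold.
10:1 compression reduces that to 20/10 = 2 dB over.
That puts the output at 0.5 dBu; make-up adds 11 dB, giving 11.5 dBu.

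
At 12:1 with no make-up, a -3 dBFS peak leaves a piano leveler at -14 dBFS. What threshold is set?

Gain reduction = -3 − (-14) = 11 dB; output overshoot = GR / (R − 1) = 11 / 11 = 1 dB.
Threshold = output − output overshoot = -14 − 1 = -15 dBFS.

-15 dBFS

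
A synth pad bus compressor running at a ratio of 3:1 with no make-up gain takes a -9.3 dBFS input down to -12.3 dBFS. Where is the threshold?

-13.8 dBFS

Let T be the threshold. Output overshoot = (input overshoot)/R, so -12.3 − T = (-9.3 − T)/3.
3·(-12.3 − T) = -9.3 − T → 2·T = -36.9 − (-9.3) = -27.6.
T = -27.6/2 = -13.8 dBFS.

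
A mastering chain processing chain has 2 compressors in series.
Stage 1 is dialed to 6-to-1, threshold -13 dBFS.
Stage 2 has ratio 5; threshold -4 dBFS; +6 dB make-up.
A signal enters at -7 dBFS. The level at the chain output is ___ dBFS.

-6 dBFS

Stage 1: -7 dBFS is 6 dB over -13 dBFS; at 6:1 that becomes 1 dB over, giving -12 dBFS.
Stage 2: -12 dBFS is at or below the -4 dBFS threshold — no compression; make-up brings it to -6 dBFS.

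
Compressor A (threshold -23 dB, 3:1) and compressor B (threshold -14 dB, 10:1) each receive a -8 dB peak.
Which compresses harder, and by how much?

A: overshoot 15 dB → output overshoot 5 dB → GR 10 dB.
B: overshoot 6 dB → output overshoot 0.6 dB → GR 5.4 dB.
Difference: 4.6 dB in favour of A.

A, by 4.6 dB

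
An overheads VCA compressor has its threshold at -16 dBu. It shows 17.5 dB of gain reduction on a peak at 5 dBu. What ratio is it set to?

Input overshoot = 5 − (-16) = 21 dB.
Output overshoot = 21 − 17.5 = 3.5 dB.
Ratio = input overshoot / output overshoot = 21 / 3.5 = 6.

6:1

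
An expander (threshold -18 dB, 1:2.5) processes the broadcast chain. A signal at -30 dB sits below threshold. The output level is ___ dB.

The input is 12 dB below the -18 dB threshold.
A 1:2.5 expander multiplies undershoot by 2.5: 12 × 2.5 = 30 dB below threshold.
Output = -18 − 30 = -48 dB.

-48 dB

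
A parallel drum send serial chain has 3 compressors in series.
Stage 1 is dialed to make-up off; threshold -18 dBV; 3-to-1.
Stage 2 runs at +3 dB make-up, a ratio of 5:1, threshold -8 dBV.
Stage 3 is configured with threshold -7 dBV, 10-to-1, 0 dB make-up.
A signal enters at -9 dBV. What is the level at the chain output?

Stage 1: overshoot 9 dB → 9/3 = 3 dB → -15 dBV.
Stage 2: below threshold (-15 ≤ -8); passes unchanged; make-up brings it to -12 dBV.
Stage 3: -12 dBV ≤ -7 dBV, so stage 3 doesn't engage; output -12 dBV.

-12 dBV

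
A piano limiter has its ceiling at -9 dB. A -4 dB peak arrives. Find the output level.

At ∞:1, everything above -9 dB is held at the ceiling.

-9 dB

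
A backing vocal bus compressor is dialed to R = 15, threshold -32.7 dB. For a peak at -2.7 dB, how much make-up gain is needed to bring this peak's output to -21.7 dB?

Without make-up, output = threshold + overshoot/15 = -32.7 + 2 = -30.7 dB.
Gap to target: 9 dB.

9 dB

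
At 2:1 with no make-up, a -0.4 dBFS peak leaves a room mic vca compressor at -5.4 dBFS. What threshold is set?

-10.4 dBFS

Input is 10 dB above T (since output overshoot × R = input overshoot: (-5.4 − T)·2 = -0.4 − T gives T = -10.4 dBFS).
Check: -10.4 + (-0.4 − (-10.4))/2 = -10.4 + 5 = -5.4 dBFS. ✓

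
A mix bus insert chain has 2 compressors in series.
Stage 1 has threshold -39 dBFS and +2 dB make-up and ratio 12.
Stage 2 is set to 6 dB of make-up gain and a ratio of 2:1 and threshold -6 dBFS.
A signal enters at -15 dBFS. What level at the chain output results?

Stage 1: overshoot 24 dB → 24/12 = 2 dB → -37 dBFS; +2 dB make-up → -35 dBFS.
Stage 2: below threshold (-35 ≤ -6); passes unchanged; make-up brings it to -29 dBFS.

-29 dBFS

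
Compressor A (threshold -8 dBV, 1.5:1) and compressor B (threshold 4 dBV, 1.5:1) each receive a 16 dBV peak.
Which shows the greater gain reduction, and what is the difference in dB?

A, by 4 dB

A: GR = 24 − 24/1.5 = 8 dB.
B: GR = 12 − 12/1.5 = 4 dB.
A reduces 4 dB more.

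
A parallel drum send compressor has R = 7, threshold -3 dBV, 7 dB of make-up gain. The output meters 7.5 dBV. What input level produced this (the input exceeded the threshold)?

Stripping the +7 dB make-up gives 0.5 dBV at the gain stage.
Post-compression overshoot = 0.5 − (-3) = 3.5 dB.
Before 7:1 compression the overshoot was 3.5 × 7 = 24.5 dB, so input = -3 + 24.5 = 21.5 dBV.

21.5 dBV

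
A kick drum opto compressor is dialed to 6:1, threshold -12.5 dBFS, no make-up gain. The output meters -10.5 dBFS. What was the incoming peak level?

-0.5 dBFS

That's 2 dB above the -12.5 dBFS threshold.
Before 6:1 compression the overshoot was 2 × 6 = 12 dB, so input = -12.5 + 12 = -0.5 dBFS.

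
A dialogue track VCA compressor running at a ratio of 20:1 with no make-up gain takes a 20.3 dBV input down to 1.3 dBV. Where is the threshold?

0.3 dBV

Gain reduction = 20.3 − 1.3 = 19 dB; output overshoot = GR / (R − 1) = 19 / 19 = 1 dB.
Threshold = output − output overshoot = 1.3 − 1 = 0.3 dBV.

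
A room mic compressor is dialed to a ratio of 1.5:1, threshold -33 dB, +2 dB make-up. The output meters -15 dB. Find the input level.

Remove make-up: -15 − 2 = -17 dB.
The compressed level sits -17 − (-33) = 16 dB over threshold.
Undo the ratio: input overshoot = 16 × 1.5 = 24 dB, giving input = -9 dB.

-9 dB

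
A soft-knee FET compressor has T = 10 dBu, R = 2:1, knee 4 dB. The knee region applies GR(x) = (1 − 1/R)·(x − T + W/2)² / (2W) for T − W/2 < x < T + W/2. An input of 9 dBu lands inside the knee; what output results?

8.9375 dBu

x − T + W/2 = 9 − 10 + 2 = 1.
GR = (1 − 1/2) × 1² / 8 = 0.5 × 1 / 8 = 0.0625 dB.
Output = 9 − 0.0625 = 8.9375 dBu.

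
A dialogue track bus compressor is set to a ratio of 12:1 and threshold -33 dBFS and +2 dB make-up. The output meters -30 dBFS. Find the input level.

-21 dBFS

Stripping the +2 dB make-up gives -32 dBFS at the gain stage.
That's 1 dB above the -33 dBFS threshold.
Undo the ratio: input overshoot = 1 × 12 = 12 dB, giving input = -21 dBFS.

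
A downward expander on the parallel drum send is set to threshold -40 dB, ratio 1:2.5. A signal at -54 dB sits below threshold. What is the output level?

Below threshold, a 1:2.5 expander applies gain = (2.5−1)×(T − x) of attenuation.
(2.5−1) × 14 = 21 dB, so output = -54 − 21 = -75 dB.

-75 dB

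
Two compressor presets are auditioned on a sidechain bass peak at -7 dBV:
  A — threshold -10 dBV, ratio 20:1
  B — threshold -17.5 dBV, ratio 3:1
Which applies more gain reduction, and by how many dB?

A: GR = 3 − 3/20 = 2.85 dB.
B: GR = 10.5 − 10.5/3 = 7 dB.
B reduces 4.15 dB more.

B, by 4.15 dB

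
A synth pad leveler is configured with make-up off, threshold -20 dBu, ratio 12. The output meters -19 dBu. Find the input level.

Post-compression overshoot = -19 − (-20) = 1 dB.
Before 12:1 compression the overshoot was 1 × 12 = 12 dB, so input = -20 + 12 = -8 dBu.

-8 dBu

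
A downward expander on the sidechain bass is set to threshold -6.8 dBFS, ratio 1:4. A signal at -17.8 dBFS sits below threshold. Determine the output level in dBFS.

-50.8 dBFS

Below threshold, a 1:4 expander applies gain = (4−1)×(T − x) of attenuation.
(4−1) × 11 = 33 dB, so output = -17.8 − 33 = -50.8 dBFS.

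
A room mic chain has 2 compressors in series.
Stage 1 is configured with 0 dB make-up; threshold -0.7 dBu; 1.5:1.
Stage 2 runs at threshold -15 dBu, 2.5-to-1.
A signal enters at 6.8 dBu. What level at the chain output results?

Stage 1: 6.8 dBu is 7.5 dB over -0.7 dBu; at 1.5:1 that becomes 5 dB over, giving 4.3 dBu.
Stage 2: 4.3 dBu is 19.3 dB over -15 dBu; at 2.5:1 that becomes 7.72 dB over, giving -7.28 dBu.

-7.28 dBu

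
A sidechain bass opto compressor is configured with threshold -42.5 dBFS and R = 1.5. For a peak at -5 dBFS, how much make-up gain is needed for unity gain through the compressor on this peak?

12.5 dB

The peak compresses to -42.5 + 37.5/1.5 = -17.5 dBFS.
To reach -5 dBFS requires -5 − (-17.5) = 12.5 dB of make-up.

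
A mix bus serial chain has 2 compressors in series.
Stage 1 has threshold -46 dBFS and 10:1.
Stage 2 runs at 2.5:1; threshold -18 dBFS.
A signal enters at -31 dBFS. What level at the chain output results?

Stage 1: 15 dB above -46 dBFS, reduced 10:1 to 1.5 dB above → -44.5 dBFS.
Stage 2: -44.5 dBFS ≤ -18 dBFS, so stage 2 doesn't engage; output -44.5 dBFS.

-44.5 dBFS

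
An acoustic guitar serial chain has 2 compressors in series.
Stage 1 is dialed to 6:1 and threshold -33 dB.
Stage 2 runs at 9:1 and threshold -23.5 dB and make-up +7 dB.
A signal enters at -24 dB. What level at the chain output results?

-24.5 dB

Stage 1: overshoot 9 dB → 9/6 = 1.5 dB → -31.5 dB.
Stage 2: -31.5 dB is at or below the -23.5 dB threshold — no compression; make-up brings it to -24.5 dB.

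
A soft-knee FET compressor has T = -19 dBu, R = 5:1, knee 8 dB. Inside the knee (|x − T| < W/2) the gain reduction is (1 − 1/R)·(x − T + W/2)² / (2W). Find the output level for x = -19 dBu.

-19.8 dBu

x − T + W/2 = -19 − (-19) + 4 = 4.
GR = (1 − 1/5) × 4² / 16 = 0.8 × 16 / 16 = 0.8 dB.
Output = -19 − 0.8 = -19.8 dBu.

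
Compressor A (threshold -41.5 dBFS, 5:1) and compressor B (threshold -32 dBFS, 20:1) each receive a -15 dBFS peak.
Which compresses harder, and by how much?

A, by 5.05 dB

A: 26.5 dB over, compressed to 5.3 dB over, so 21.2 dB of GR.
B: 17 dB over, compressed to 0.85 dB over, so 16.15 dB of GR.
A applies 5.05 dB more gain reduction.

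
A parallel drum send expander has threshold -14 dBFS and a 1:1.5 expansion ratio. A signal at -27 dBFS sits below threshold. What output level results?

-33.5 dBFS

Undershoot = (-14) − (-27) = 13 dB.
At 1:1.5, that expands to 19.5 dB under threshold.
Output = -14 − 19.5 = -33.5 dBFS.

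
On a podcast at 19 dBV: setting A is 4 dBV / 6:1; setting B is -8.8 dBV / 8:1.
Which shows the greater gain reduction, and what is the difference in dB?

A: GR = 15 − 15/6 = 12.5 dB.
B: GR = 27.8 − 27.8/8 = 24.325 dB.
B reduces 11.825 dB more.

B, by 11.825 dB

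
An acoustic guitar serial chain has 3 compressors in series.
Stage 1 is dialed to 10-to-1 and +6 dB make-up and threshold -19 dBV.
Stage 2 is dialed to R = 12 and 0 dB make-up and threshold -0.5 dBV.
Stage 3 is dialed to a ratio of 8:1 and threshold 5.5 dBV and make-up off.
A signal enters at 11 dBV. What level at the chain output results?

-10 dBV

Stage 1: 30 dB above -19 dBV, reduced 10:1 to 3 dB above → -16 dBV; +6 dB make-up → -10 dBV.
Stage 2: -10 dBV ≤ -0.5 dBV, so stage 2 doesn't engage; output -10 dBV.
Stage 3: below threshold (-10 ≤ 5.5); passes unchanged; output -10 dBV.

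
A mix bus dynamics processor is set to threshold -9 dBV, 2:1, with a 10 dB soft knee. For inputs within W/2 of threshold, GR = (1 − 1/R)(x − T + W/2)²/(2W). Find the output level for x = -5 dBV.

-7.025 dBV

x − T + W/2 = -5 − (-9) + 5 = 9.
GR = (1 − 1/2) × 9² / 20 = 0.5 × 81 / 20 = 2.025 dB.
Output = -5 − 2.025 = -7.025 dBV.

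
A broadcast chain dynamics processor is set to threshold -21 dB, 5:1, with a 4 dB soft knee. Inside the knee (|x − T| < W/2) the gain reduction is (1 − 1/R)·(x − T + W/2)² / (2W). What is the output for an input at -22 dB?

-22.1 dB

x − T + W/2 = -22 − (-21) + 2 = 1.
GR = (1 − 1/5) × 1² / 8 = 0.8 × 1 / 8 = 0.1 dB.
Output = -22 − 0.1 = -22.1 dB.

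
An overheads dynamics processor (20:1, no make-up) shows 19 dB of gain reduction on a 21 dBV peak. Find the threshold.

Gain reduction = 21 − 2 = 19 dB; output overshoot = GR / (R − 1) = 19 / 19 = 1 dB.
Threshold = output − output overshoot = 2 − 1 = 1 dBV.

1 dBV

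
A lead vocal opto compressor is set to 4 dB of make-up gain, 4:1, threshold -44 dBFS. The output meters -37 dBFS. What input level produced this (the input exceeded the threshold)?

Remove make-up: -37 − 4 = -41 dBFS.
Post-compression overshoot = -41 − (-44) = 3 dB.
Before 4:1 compression the overshoot was 3 × 4 = 12 dB, so input = -44 + 12 = -32 dBFS.

-32 dBFS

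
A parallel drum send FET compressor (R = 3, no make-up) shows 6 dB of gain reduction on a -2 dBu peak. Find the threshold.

-11 dBu

Let T be the threshold. Output overshoot = (input overshoot)/R, so -8 − T = (-2 − T)/3.
3·(-8 − T) = -2 − T → 2·T = -24 − (-2) = -22.
T = -22/2 = -11 dBu.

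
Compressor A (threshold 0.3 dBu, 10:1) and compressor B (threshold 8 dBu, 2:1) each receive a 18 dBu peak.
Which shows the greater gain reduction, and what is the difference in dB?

A, by 10.93 dB

A: 17.7 dB over, compressed to 1.77 dB over, so 15.93 dB of GR.
B: 10 dB over, compressed to 5 dB over, so 5 dB of GR.
A applies 10.93 dB more gain reduction.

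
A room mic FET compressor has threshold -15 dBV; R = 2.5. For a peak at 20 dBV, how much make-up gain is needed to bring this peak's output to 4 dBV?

5 dB

Overshoot 35 dB → 35/2.5 = 14 dB after compression, so the compressed level is -15 + 14 = -1 dBV.
Make-up = target − compressed = 4 − (-1) = 5 dB.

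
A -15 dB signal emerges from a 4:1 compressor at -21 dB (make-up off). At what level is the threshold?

Let T be the threshold. Output overshoot = (input overshoot)/R, so -21 − T = (-15 − T)/4.
4·(-21 − T) = -15 − T → 3·T = -84 − (-15) = -69.
T = -69/3 = -23 dB.

-23 dB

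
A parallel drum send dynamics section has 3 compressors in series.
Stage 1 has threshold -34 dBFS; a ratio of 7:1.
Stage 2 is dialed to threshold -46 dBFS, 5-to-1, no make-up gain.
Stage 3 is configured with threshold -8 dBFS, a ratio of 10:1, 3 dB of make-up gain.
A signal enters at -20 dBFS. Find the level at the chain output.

Stage 1: overshoot 14 dB → 14/7 = 2 dB → -32 dBFS.
Stage 2: -32 dBFS is 14 dB over -46 dBFS; at 5:1 that becomes 2.8 dB over, giving -43.2 dBFS.
Stage 3: below threshold (-43.2 ≤ -8); passes unchanged; make-up brings it to -40.2 dBFS.

-40.2 dBFS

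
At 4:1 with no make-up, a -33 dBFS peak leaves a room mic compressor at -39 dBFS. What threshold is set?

Gain reduction = -33 − (-39) = 6 dB; output overshoot = GR / (R − 1) = 6 / 3 = 2 dB.
Threshold = output − output overshoot = -39 − 2 = -41 dBFS.

-41 dBFS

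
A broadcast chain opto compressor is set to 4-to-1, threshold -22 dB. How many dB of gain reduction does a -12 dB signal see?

Overshoot = -12 − (-22) = 10 dB.
At 4:1, output sits 10/4 = 2.5 dB above threshold.
GR = overshoot in − overshoot out = 10 − 2.5 = 7.5 dB.

7.5 dB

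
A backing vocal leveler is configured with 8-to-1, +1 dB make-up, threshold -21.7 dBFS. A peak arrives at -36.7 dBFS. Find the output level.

-35.7 dBFS

-36.7 dBFS is 15 dB below the -21.7 dBFS threshold, so no gain reduction is applied.
Make-up gain adds 1 dB: -36.7 + 1 = -35.7 dBFS.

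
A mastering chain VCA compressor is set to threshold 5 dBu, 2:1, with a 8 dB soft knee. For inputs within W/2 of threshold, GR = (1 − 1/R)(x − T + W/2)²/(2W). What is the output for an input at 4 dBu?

x − T + W/2 = 4 − 5 + 4 = 3.
GR = (1 − 1/2) × 3² / 16 = 0.5 × 9 / 16 = 0.28125 dB.
Output = 4 − 0.28125 = 3.71875 dBu.

3.71875 dBu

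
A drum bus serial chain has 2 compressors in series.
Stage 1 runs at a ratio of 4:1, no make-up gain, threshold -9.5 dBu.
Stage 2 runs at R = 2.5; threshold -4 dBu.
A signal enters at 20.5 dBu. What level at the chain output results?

-3.2 dBu

Stage 1: overshoot 30 dB → 30/4 = 7.5 dB → -2 dBu.
Stage 2: overshoot 2 dB → 2/2.5 = 0.8 dB → -3.2 dBu.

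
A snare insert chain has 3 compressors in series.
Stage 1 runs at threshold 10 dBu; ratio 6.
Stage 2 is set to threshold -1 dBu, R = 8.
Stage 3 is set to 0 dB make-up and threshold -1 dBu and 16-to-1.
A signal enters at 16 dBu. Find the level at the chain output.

-0.90625 dBu

Stage 1: 16 dBu is 6 dB over 10 dBu; at 6:1 that becomes 1 dB over, giving 11 dBu.
Stage 2: 11 dBu is 12 dB over -1 dBu; at 8:1 that becomes 1.5 dB over, giving 0.5 dBu.
Stage 3: overshoot 1.5 dB → 1.5/16 = 0.09375 dB → -0.90625 dBu.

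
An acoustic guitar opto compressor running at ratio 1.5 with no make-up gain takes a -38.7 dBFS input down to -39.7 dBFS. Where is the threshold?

Let T be the threshold. Output overshoot = (input overshoot)/R, so -39.7 − T = (-38.7 − T)/1.5.
1.5·(-39.7 − T) = -38.7 − T → 0.5·T = -59.55 − (-38.7) = -20.85.
T = -20.85/0.5 = -41.7 dBFS.

-41.7 dBFS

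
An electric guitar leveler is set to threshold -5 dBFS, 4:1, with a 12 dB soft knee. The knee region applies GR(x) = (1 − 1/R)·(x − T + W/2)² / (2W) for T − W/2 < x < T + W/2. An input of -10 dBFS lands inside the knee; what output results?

-10.03125 dBFS

x − T + W/2 = -10 − (-5) + 6 = 1.
GR = (1 − 1/4) × 1² / 24 = 0.75 × 1 / 24 = 0.03125 dB.
Output = -10 − 0.03125 = -10.03125 dBFS.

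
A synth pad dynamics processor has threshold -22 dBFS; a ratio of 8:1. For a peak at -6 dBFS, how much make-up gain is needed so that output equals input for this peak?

14 dB

The peak compresses to -22 + 16/8 = -20 dBFS.
To reach -6 dBFS requires -6 − (-20) = 14 dB of make-up.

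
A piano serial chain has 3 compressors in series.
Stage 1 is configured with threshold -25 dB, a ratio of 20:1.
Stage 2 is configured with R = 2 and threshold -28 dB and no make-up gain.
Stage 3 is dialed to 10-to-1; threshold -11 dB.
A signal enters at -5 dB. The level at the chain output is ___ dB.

-26 dB

Stage 1: 20 dB above -25 dB, reduced 20:1 to 1 dB above → -24 dB.
Stage 2: -24 dB is 4 dB over -28 dB; at 2:1 that becomes 2 dB over, giving -26 dB.
Stage 3: below threshold (-26 ≤ -11); passes unchanged; output -26 dB.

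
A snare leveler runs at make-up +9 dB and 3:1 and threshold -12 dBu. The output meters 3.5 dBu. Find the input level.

Stripping the +9 dB make-up gives -5.5 dBu at the gain stage.
The compressed level sits -5.5 − (-12) = 6.5 dB over threshold.
Input overshoot = R × output overshoot = 19.5 dB → input = -12 + 19.5 = 7.5 dBu.

7.5 dBu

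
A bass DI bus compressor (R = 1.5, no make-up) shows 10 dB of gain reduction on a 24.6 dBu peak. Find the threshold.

Let T be the threshold. Output overshoot = (input overshoot)/R, so 14.6 − T = (24.6 − T)/1.5.
1.5·(14.6 − T) = 24.6 − T → 0.5·T = 21.9 − 24.6 = -2.7.
T = -2.7/0.5 = -5.4 dBu.

-5.4 dBu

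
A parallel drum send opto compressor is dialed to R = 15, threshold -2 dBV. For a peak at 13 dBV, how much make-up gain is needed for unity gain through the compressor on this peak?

Overshoot 15 dB → 15/15 = 1 dB after compression, so the compressed level is -2 + 1 = -1 dBV.
Make-up = target − compressed = 13 − (-1) = 14 dB.

14 dB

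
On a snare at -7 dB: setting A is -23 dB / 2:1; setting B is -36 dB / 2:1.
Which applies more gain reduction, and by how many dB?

B, by 6.5 dB

A: overshoot 16 dB → output overshoot 8 dB → GR 8 dB.
B: overshoot 29 dB → output overshoot 14.5 dB → GR 14.5 dB.
B applies 6.5 dB more gain reduction.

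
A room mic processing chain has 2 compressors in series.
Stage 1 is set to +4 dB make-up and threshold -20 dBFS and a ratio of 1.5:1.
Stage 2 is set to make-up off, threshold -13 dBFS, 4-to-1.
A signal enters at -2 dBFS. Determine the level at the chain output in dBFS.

-10.75 dBFS

Stage 1: -2 dBFS is 18 dB over -20 dBFS; at 1.5:1 that becomes 12 dB over, giving -8 dBFS; +4 dB make-up → -4 dBFS.
Stage 2: overshoot 9 dB → 9/4 = 2.25 dB → -10.75 dBFS.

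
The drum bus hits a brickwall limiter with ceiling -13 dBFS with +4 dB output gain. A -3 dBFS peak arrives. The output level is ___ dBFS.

-9 dBFS

The limiter clamps the peak to its -13 dBFS ceiling.
Output gain then adds 4 dB: -13 + 4 = -9 dBFS.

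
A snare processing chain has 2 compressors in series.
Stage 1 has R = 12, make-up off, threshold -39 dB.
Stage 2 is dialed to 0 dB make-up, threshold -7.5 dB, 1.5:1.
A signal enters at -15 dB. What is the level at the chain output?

Stage 1: -15 dB is 24 dB over -39 dB; at 12:1 that becomes 2 dB over, giving -37 dB.
Stage 2: -37 dB is at or below the -7.5 dB threshold — no compression; output -37 dB.

-37 dB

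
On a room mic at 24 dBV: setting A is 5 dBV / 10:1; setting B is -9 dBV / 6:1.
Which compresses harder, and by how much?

A: overshoot 19 dB → output overshoot 1.9 dB → GR 17.1 dB.
B: overshoot 33 dB → output overshoot 5.5 dB → GR 27.5 dB.
B applies 10.4 dB more gain reduction.

B, by 10.4 dB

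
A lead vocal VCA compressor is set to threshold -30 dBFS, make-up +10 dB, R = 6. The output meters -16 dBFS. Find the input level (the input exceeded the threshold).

-6 dBFS

Remove make-up: -16 − 10 = -26 dBFS.
The compressed level sits -26 − (-30) = 4 dB over threshold.
Undo the ratio: input overshoot = 4 × 6 = 24 dB, giving input = -6 dBFS.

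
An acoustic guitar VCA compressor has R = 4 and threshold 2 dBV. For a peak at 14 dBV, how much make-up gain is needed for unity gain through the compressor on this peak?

9 dB

The peak compresses to 2 + 12/4 = 5 dBV.
To reach 14 dBV requires 14 − 5 = 9 dB of make-up.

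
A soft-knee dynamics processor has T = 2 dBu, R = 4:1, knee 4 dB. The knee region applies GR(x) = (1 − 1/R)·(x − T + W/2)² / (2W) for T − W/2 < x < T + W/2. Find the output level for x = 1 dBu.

x − T + W/2 = 1 − 2 + 2 = 1.
GR = (1 − 1/4) × 1² / 8 = 0.75 × 1 / 8 = 0.09375 dB.
Output = 1 − 0.09375 = 0.90625 dBu.

0.90625 dBu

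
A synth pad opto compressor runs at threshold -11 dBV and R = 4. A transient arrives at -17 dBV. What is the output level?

-17 dBV is 6 dB below the -11 dBV threshold, so no gain reduction is applied.
Output = input = -17 dBV.

-17 dBV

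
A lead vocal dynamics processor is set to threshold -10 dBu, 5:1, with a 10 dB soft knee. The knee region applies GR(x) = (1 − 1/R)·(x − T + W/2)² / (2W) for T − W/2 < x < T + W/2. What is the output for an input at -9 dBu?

x − T + W/2 = -9 − (-10) + 5 = 6.
GR = (1 − 1/5) × 6² / 20 = 0.8 × 36 / 20 = 1.44 dB.
Output = -9 − 1.44 = -10.44 dBu.

-10.44 dBu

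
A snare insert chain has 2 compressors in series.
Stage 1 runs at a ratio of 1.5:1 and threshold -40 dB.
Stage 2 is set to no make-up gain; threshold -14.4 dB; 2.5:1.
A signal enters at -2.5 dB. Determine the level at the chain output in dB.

-15 dB

Stage 1: overshoot 37.5 dB → 37.5/1.5 = 25 dB → -15 dB.
Stage 2: -15 dB ≤ -14.4 dB, so stage 2 doesn't engage; output -15 dB.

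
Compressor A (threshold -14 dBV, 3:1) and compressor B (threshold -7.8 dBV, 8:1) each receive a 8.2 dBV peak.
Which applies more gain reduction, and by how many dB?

A, by 0.8 dB

A: overshoot 22.2 dB → output overshoot 7.4 dB → GR 14.8 dB.
B: overshoot 16 dB → output overshoot 2 dB → GR 14 dB.
Difference: 0.8 dB in favour of A.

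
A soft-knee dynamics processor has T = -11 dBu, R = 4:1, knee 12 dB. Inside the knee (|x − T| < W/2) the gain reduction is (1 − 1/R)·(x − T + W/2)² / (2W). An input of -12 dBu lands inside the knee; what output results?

x − T + W/2 = -12 − (-11) + 6 = 5.
GR = (1 − 1/4) × 5² / 24 = 0.75 × 25 / 24 = 0.78125 dB.
Output = -12 − 0.78125 = -12.78125 dBu.

-12.78125 dBu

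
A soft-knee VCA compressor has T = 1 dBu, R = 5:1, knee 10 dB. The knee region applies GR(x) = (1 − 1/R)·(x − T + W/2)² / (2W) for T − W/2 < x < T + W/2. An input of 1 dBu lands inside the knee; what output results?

0 dBu

x − T + W/2 = 1 − 1 + 5 = 5.
GR = (1 − 1/5) × 5² / 20 = 0.8 × 25 / 20 = 1 dB.
Output = 1 − 1 = 0 dBu.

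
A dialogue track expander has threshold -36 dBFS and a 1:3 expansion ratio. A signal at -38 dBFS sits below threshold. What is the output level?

The input is 2 dB below the -36 dBFS threshold.
A 1:3 expander multiplies undershoot by 3: 2 × 3 = 6 dB below threshold.
Output = -36 − 6 = -42 dBFS.

-42 dBFS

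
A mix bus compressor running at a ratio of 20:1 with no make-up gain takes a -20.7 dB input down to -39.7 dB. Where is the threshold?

-40.7 dB

Gain reduction = -20.7 − (-39.7) = 19 dB; output overshoot = GR / (R − 1) = 19 / 19 = 1 dB.
Threshold = output − output overshoot = -39.7 − 1 = -40.7 dB.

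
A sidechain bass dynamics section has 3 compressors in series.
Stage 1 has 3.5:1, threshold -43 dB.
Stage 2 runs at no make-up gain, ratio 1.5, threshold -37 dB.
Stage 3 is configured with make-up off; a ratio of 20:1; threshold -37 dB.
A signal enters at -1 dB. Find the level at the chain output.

Stage 1: -1 dB is 42 dB over -43 dB; at 3.5:1 that becomes 12 dB over, giving -31 dB.
Stage 2: -31 dB is 6 dB over -37 dB; at 1.5:1 that becomes 4 dB over, giving -33 dB.
Stage 3: 4 dB above -37 dB, reduced 20:1 to 0.2 dB above → -36.8 dB.

-36.8 dB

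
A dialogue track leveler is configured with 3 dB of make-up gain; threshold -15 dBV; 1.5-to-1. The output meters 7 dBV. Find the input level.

Remove make-up: 7 − 3 = 4 dBV.
That's 19 dB above the -15 dBV threshold.
Input overshoot = R × output overshoot = 28.5 dB → input = -15 + 28.5 = 13.5 dBV.

13.5 dBV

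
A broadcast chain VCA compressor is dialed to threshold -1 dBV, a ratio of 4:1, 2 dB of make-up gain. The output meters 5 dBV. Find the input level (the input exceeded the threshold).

15 dBV

Before make-up, the level was 5 − 2 = 3 dBV.
That's 4 dB above the -1 dBV threshold.
Before 4:1 compression the overshoot was 4 × 4 = 16 dB, so input = -1 + 16 = 15 dBV.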